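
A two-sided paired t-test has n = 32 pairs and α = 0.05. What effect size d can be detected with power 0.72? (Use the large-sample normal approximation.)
d ≈ 0.45

Minimum detectable effect (paired t-test, normal approximation):
d = (z_{α/2} + z_β) / √n
d = (1.960 + 0.583) / √32
d = 2.543 / 5.657
d ≈ 0.45

By Cohen's convention (0.2 small / 0.5 medium / 0.8 large): small effect.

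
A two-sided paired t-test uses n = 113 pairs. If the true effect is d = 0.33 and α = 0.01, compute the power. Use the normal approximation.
Power ≈ 0.82

Power calculation (paired t-test, normal approximation):
z_β = d · √n - z_{α/2}
z_β = 0.33 · √113 - 2.576
z_β = 0.33 · 10.630 - 2.576
z_β = 0.932

Power = Φ(z_β) = Φ(0.932) ≈ 0.824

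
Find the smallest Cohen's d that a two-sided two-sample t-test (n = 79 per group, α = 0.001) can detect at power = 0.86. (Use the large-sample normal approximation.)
d ≈ 0.70

Minimum detectable effect (two-sample t-test, normal approximation):
d = (z_{α/2} + z_β) / √(n/2)
d = (3.291 + 1.080) / √(79/2)
d = 4.371 / 6.285
d ≈ 0.70

By Cohen's convention (0.2 small / 0.5 medium / 0.8 large): medium effect.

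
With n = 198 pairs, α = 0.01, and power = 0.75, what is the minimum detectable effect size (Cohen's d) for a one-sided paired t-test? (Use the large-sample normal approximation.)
d ≈ 0.21

Minimum detectable effect (paired t-test, normal approximation):
d = (z_α + z_β) / √n
d = (2.326 + 0.674) / √198
d = 3.001 / 14.071
d ≈ 0.21

By Cohen's convention (0.2 small / 0.5 medium / 0.8 large): small effect.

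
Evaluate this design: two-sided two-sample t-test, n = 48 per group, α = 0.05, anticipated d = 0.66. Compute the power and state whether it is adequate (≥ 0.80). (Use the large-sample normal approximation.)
Power ≈ 0.90; the study is adequately powered (power ≥ 0.80)

Power calculation (two-sample t-test, normal approximation):
z_β = d · √(n/2) - z_{α/2}
z_β = 0.66 · √(48/2) - 1.960
z_β = 0.66 · 4.899 - 1.960
z_β = 1.273

Power = Φ(z_β) = Φ(1.273) ≈ 0.899

Effect size d = 0.66 is medium by Cohen's convention (0.2/0.5/0.8).

Threshold: power ≥ 0.80 is conventionally adequate.
Power ≈ 0.90 → the study is adequately powered (power ≥ 0.80).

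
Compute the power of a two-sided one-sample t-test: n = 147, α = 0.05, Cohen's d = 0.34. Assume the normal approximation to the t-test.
Power ≈ 0.98

Power calculation (one-sample t-test, normal approximation):
z_β = d · √n - z_{α/2}
z_β = 0.34 · √147 - 1.960
z_β = 0.34 · 12.124 - 1.960
z_β = 2.162

Power = Φ(z_β) = Φ(2.162) ≈ 0.985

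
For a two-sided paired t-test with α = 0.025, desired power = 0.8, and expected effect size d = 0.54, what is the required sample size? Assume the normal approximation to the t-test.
n = 33 pairs

Sample size formula (paired t-test, normal approximation):
n = ((z_{α/2} + z_β) / d)²

z_{α/2} = 2.241 (for α = 0.025, two-sided)
z_β = 0.842 (for power = 0.8)
d = 0.54

n = ((2.241 + 0.842) / 0.54)²
n = (5.709)²
n ≈ 32.59
Round up to the next whole number: n = 33 pairs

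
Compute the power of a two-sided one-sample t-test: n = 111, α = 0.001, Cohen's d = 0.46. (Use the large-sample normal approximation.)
Power ≈ 0.94

Power calculation (one-sample t-test, normal approximation):
z_β = d · √n - z_{α/2}
z_β = 0.46 · √111 - 3.291
z_β = 0.46 · 10.536 - 3.291
z_β = 1.556

Power = Φ(z_β) = Φ(1.556) ≈ 0.940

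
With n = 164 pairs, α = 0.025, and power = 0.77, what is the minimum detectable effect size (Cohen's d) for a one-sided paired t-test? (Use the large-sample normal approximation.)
d ≈ 0.21

Minimum detectable effect (paired t-test, normal approximation):
d = (z_α + z_β) / √n
d = (1.960 + 0.739) / √164
d = 2.699 / 12.806
d ≈ 0.21

By Cohen's convention (0.2 small / 0.5 medium / 0.8 large): small effect.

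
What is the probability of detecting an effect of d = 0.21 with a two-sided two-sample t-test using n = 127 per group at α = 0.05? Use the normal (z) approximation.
Power ≈ 0.39

Power calculation (two-sample t-test, normal approximation):
z_β = d · √(n/2) - z_{α/2}
z_β = 0.21 · √(127/2) - 1.960
z_β = 0.21 · 7.969 - 1.960
z_β = -0.287

Power = Φ(z_β) = Φ(-0.287) ≈ 0.387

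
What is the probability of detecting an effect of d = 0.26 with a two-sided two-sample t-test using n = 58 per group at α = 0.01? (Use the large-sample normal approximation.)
Power ≈ 0.12

Power calculation (two-sample t-test, normal approximation):
z_β = d · √(n/2) - z_{α/2}
z_β = 0.26 · √(58/2) - 2.576
z_β = 0.26 · 5.385 - 2.576
z_β = -1.176

Power = Φ(z_β) = Φ(-1.176) ≈ 0.120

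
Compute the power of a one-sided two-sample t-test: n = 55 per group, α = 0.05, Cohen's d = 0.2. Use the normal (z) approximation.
Power ≈ 0.28

Power calculation (two-sample t-test, normal approximation):
z_β = d · √(n/2) - z_α
z_β = 0.2 · √(55/2) - 1.645
z_β = 0.2 · 5.244 - 1.645
z_β = -0.596

Power = Φ(z_β) = Φ(-0.596) ≈ 0.276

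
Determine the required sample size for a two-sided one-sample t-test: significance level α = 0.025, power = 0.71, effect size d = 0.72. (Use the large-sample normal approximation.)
n = 16

Sample size formula (one-sample t-test, normal approximation):
n = ((z_{α/2} + z_β) / d)²

z_{α/2} = 2.241 (for α = 0.025, two-sided)
z_β = 0.553 (for power = 0.71)
d = 0.72

n = ((2.241 + 0.553) / 0.72)²
n = (3.881)²
n ≈ 15.06
Round up to the next whole number: n = 16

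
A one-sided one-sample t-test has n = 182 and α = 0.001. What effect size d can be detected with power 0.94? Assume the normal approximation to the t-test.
d ≈ 0.34

Minimum detectable effect (one-sample t-test, normal approximation):
d = (z_α + z_β) / √n
d = (3.090 + 1.555) / √182
d = 4.645 / 13.491
d ≈ 0.34

By Cohen's convention (0.2 small / 0.5 medium / 0.8 large): small effect.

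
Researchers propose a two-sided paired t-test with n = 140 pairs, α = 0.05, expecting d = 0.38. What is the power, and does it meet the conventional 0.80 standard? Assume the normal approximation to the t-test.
Power ≈ 0.99; the study is adequately powered (power ≥ 0.80)

Power calculation (paired t-test, normal approximation):
z_β = d · √n - z_{α/2}
z_β = 0.38 · √140 - 1.960
z_β = 0.38 · 11.832 - 1.960
z_β = 2.536

Power = Φ(z_β) = Φ(2.536) ≈ 0.994

Effect size d = 0.38 is small by Cohen's convention (0.2/0.5/0.8).

Threshold: power ≥ 0.80 is conventionally adequate.
Power ≈ 0.99 → the study is adequately powered (power ≥ 0.80).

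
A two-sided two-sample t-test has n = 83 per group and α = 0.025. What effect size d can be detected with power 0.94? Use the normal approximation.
d ≈ 0.59

Minimum detectable effect (two-sample t-test, normal approximation):
d = (z_{α/2} + z_β) / √(n/2)
d = (2.241 + 1.555) / √(83/2)
d = 3.796 / 6.442
d ≈ 0.59

By Cohen's convention (0.2 small / 0.5 medium / 0.8 large): medium effect.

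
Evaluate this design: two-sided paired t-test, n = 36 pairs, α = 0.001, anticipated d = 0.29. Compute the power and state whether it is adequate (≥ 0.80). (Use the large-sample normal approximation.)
Power ≈ 0.06; the study is underpowered (power < 0.80)

Power calculation (paired t-test, normal approximation):
z_β = d · √n - z_{α/2}
z_β = 0.29 · √36 - 3.291
z_β = 0.29 · 6.000 - 3.291
z_β = -1.551

Power = Φ(z_β) = Φ(-1.551) ≈ 0.061

Effect size d = 0.29 is small by Cohen's convention (0.2/0.5/0.8).

Threshold: power ≥ 0.80 is conventionally adequate.
Power ≈ 0.06 → the study is underpowered (power < 0.80).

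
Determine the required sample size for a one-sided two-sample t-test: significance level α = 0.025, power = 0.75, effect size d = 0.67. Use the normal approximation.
n = 31 per group

Sample size formula (two-sample t-test, normal approximation):
n = 2 · ((z_α + z_β) / d)²

z_α = 1.960 (for α = 0.025, one-sided)
z_β = 0.674 (for power = 0.75)
d = 0.67

n = 2 · ((1.960 + 0.674) / 0.67)²
n = 2 · (3.931)²
n ≈ 30.91
Round up to the next whole number: n = 31 per group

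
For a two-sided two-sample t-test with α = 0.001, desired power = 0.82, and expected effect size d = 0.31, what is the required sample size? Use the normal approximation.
n = 369 per group

Sample size formula (two-sample t-test, normal approximation):
n = 2 · ((z_{α/2} + z_β) / d)²

z_{α/2} = 3.291 (for α = 0.001, two-sided)
z_β = 0.915 (for power = 0.82)
d = 0.31

n = 2 · ((3.291 + 0.915) / 0.31)²
n = 2 · (13.568)²
n ≈ 368.18
Round up to the next whole number: n = 369 per group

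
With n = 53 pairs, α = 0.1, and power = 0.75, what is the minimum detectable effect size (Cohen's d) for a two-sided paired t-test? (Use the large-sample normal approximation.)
d ≈ 0.32

Minimum detectable effect (paired t-test, normal approximation):
d = (z_{α/2} + z_β) / √n
d = (1.645 + 0.674) / √53
d = 2.319 / 7.280
d ≈ 0.32

By Cohen's convention (0.2 small / 0.5 medium / 0.8 large): small effect.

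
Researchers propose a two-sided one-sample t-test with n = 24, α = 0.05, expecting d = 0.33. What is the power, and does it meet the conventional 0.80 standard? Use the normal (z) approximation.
Power ≈ 0.37; the study is underpowered (power < 0.80)

Power calculation (one-sample t-test, normal approximation):
z_β = d · √n - z_{α/2}
z_β = 0.33 · √24 - 1.960
z_β = 0.33 · 4.899 - 1.960
z_β = -0.343

Power = Φ(z_β) = Φ(-0.343) ≈ 0.366

Effect size d = 0.33 is small by Cohen's convention (0.2/0.5/0.8).

Threshold: power ≥ 0.80 is conventionally adequate.
Power ≈ 0.37 → the study is underpowered (power < 0.80).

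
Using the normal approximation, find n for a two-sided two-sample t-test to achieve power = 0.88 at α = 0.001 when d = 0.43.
n = 216 per group

Sample size formula (two-sample t-test, normal approximation):
n = 2 · ((z_{α/2} + z_β) / d)²

z_{α/2} = 3.291 (for α = 0.001, two-sided)
z_β = 1.175 (for power = 0.88)
d = 0.43

n = 2 · ((3.291 + 1.175) / 0.43)²
n = 2 · (10.386)²
n ≈ 215.74
Round up to the next whole number: n = 216 per group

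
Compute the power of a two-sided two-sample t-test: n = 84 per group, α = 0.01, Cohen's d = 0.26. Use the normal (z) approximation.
Power ≈ 0.19

Power calculation (two-sample t-test, normal approximation):
z_β = d · √(n/2) - z_{α/2}
z_β = 0.26 · √(84/2) - 2.576
z_β = 0.26 · 6.481 - 2.576
z_β = -0.891

Power = Φ(z_β) = Φ(-0.891) ≈ 0.187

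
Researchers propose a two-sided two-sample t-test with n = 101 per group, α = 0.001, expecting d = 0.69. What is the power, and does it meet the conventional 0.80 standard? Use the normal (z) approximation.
Power ≈ 0.95; the study is adequately powered (power ≥ 0.80)

Power calculation (two-sample t-test, normal approximation):
z_β = d · √(n/2) - z_{α/2}
z_β = 0.69 · √(101/2) - 3.291
z_β = 0.69 · 7.106 - 3.291
z_β = 1.613

Power = Φ(z_β) = Φ(1.613) ≈ 0.947

Effect size d = 0.69 is medium by Cohen's convention (0.2/0.5/0.8).

Threshold: power ≥ 0.80 is conventionally adequate.
Power ≈ 0.95 → the study is adequately powered (power ≥ 0.80).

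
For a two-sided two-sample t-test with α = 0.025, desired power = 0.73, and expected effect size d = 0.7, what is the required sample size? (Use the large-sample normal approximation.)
n = 34 per group

Sample size formula (two-sample t-test, normal approximation):
n = 2 · ((z_{α/2} + z_β) / d)²

z_{α/2} = 2.241 (for α = 0.025, two-sided)
z_β = 0.613 (for power = 0.73)
d = 0.7

n = 2 · ((2.241 + 0.613) / 0.7)²
n = 2 · (4.077)²
n ≈ 33.24
Round up to the next whole number: n = 34 per group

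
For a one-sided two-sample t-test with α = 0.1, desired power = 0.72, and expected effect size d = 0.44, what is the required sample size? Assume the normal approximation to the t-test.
n = 36 per group

Sample size formula (two-sample t-test, normal approximation):
n = 2 · ((z_α + z_β) / d)²

z_α = 1.282 (for α = 0.1, one-sided)
z_β = 0.583 (for power = 0.72)
d = 0.44

n = 2 · ((1.282 + 0.583) / 0.44)²
n = 2 · (4.239)²
n ≈ 35.94
Round up to the next whole number: n = 36 per group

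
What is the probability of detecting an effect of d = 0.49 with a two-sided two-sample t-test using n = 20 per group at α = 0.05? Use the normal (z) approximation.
Power ≈ 0.34

Power calculation (two-sample t-test, normal approximation):
z_β = d · √(n/2) - z_{α/2}
z_β = 0.49 · √(20/2) - 1.960
z_β = 0.49 · 3.162 - 1.960
z_β = -0.410

Power = Φ(z_β) = Φ(-0.410) ≈ 0.341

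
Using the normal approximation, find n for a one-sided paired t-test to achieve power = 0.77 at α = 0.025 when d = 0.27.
n = 100 pairs

Sample size formula (paired t-test, normal approximation):
n = ((z_α + z_β) / d)²

z_α = 1.960 (for α = 0.025, one-sided)
z_β = 0.739 (for power = 0.77)
d = 0.27

n = ((1.960 + 0.739) / 0.27)²
n = (9.996)²
n ≈ 99.92
Round up to the next whole number: n = 100 pairs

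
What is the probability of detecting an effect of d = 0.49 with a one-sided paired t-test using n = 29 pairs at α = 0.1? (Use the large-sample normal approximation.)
Power ≈ 0.91

Power calculation (paired t-test, normal approximation):
z_β = d · √n - z_α
z_β = 0.49 · √29 - 1.282
z_β = 0.49 · 5.385 - 1.282
z_β = 1.357

Power = Φ(z_β) = Φ(1.357) ≈ 0.913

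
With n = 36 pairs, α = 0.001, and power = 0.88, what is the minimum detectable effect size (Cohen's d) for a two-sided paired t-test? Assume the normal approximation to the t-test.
d ≈ 0.74

Minimum detectable effect (paired t-test, normal approximation):
d = (z_{α/2} + z_β) / √n
d = (3.291 + 1.175) / √36
d = 4.466 / 6.000
d ≈ 0.74

By Cohen's convention (0.2 small / 0.5 medium / 0.8 large): medium effect.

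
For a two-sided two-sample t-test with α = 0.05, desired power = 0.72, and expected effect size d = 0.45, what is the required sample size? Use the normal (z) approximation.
n = 64 per group

Sample size formula (two-sample t-test, normal approximation):
n = 2 · ((z_{α/2} + z_β) / d)²

z_{α/2} = 1.960 (for α = 0.05, two-sided)
z_β = 0.583 (for power = 0.72)
d = 0.45

n = 2 · ((1.960 + 0.583) / 0.45)²
n = 2 · (5.651)²
n ≈ 63.87
Round up to the next whole number: n = 64 per group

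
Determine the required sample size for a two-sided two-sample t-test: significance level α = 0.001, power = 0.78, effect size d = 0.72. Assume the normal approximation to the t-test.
n = 64 per group

Sample size formula (two-sample t-test, normal approximation):
n = 2 · ((z_{α/2} + z_β) / d)²

z_{α/2} = 3.291 (for α = 0.001, two-sided)
z_β = 0.772 (for power = 0.78)
d = 0.72

n = 2 · ((3.291 + 0.772) / 0.72)²
n = 2 · (5.643)²
n ≈ 63.69
Round up to the next whole number: n = 64 per group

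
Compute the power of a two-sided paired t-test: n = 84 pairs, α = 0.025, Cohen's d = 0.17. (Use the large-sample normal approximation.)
Power ≈ 0.25

Power calculation (paired t-test, normal approximation):
z_β = d · √n - z_{α/2}
z_β = 0.17 · √84 - 2.241
z_β = 0.17 · 9.165 - 2.241
z_β = -0.683

Power = Φ(z_β) = Φ(-0.683) ≈ 0.247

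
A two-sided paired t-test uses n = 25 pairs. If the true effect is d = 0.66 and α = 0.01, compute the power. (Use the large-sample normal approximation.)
Power ≈ 0.77

Power calculation (paired t-test, normal approximation):
z_β = d · √n - z_{α/2}
z_β = 0.66 · √25 - 2.576
z_β = 0.66 · 5.000 - 2.576
z_β = 0.724

Power = Φ(z_β) = Φ(0.724) ≈ 0.766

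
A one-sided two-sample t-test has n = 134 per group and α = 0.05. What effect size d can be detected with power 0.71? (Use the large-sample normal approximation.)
d ≈ 0.27

Minimum detectable effect (two-sample t-test, normal approximation):
d = (z_α + z_β) / √(n/2)
d = (1.645 + 0.553) / √(134/2)
d = 2.198 / 8.185
d ≈ 0.27

By Cohen's convention (0.2 small / 0.5 medium / 0.8 large): small effect.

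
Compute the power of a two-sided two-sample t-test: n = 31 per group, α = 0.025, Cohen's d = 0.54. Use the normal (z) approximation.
Power ≈ 0.45

Power calculation (two-sample t-test, normal approximation):
z_β = d · √(n/2) - z_{α/2}
z_β = 0.54 · √(31/2) - 2.241
z_β = 0.54 · 3.937 - 2.241
z_β = -0.115

Power = Φ(z_β) = Φ(-0.115) ≈ 0.454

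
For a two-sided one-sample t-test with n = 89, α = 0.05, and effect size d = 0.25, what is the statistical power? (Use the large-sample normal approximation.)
Power ≈ 0.65

Power calculation (one-sample t-test, normal approximation):
z_β = d · √n - z_{α/2}
z_β = 0.25 · √89 - 1.960
z_β = 0.25 · 9.434 - 1.960
z_β = 0.399

Power = Φ(z_β) = Φ(0.399) ≈ 0.655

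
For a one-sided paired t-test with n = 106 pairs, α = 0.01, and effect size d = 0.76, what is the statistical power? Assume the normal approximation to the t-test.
Power ≈ 1.00

Power calculation (paired t-test, normal approximation):
z_β = d · √n - z_α
z_β = 0.76 · √106 - 2.326
z_β = 0.76 · 10.296 - 2.326
z_β = 5.498

Power = Φ(z_β) = Φ(5.498) ≈ 1.000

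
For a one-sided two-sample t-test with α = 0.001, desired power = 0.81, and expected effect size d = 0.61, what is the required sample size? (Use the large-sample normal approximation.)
n = 85 per group

Sample size formula (two-sample t-test, normal approximation):
n = 2 · ((z_α + z_β) / d)²

z_α = 3.090 (for α = 0.001, one-sided)
z_β = 0.878 (for power = 0.81)
d = 0.61

n = 2 · ((3.090 + 0.878) / 0.61)²
n = 2 · (6.505)²
n ≈ 84.63
Round up to the next whole number: n = 85 per group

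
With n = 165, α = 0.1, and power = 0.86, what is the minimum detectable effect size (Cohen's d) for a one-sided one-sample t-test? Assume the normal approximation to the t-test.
d ≈ 0.18

Minimum detectable effect (one-sample t-test, normal approximation):
d = (z_α + z_β) / √n
d = (1.282 + 1.080) / √165
d = 2.362 / 12.845
d ≈ 0.18

By Cohen's convention (0.2 small / 0.5 medium / 0.8 large): very small effect.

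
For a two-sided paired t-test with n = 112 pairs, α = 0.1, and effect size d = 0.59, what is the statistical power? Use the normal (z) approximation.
Power ≈ 1.00

Power calculation (paired t-test, normal approximation):
z_β = d · √n - z_{α/2}
z_β = 0.59 · √112 - 1.645
z_β = 0.59 · 10.583 - 1.645
z_β = 4.599

Power = Φ(z_β) = Φ(4.599) ≈ 1.000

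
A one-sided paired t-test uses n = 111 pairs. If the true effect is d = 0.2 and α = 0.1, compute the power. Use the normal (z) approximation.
Power ≈ 0.80

Power calculation (paired t-test, normal approximation):
z_β = d · √n - z_α
z_β = 0.2 · √111 - 1.282
z_β = 0.2 · 10.536 - 1.282
z_β = 0.826

Power = Φ(z_β) = Φ(0.826) ≈ 0.795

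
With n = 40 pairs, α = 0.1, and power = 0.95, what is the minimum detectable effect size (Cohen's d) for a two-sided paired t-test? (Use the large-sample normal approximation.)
d ≈ 0.52

Minimum detectable effect (paired t-test, normal approximation):
d = (z_{α/2} + z_β) / √n
d = (1.645 + 1.645) / √40
d = 3.290 / 6.325
d ≈ 0.52

By Cohen's convention (0.2 small / 0.5 medium / 0.8 large): medium effect.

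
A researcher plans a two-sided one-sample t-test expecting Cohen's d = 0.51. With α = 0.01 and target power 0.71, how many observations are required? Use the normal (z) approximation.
n = 38

Sample size formula (one-sample t-test, normal approximation):
n = ((z_{α/2} + z_β) / d)²

z_{α/2} = 2.576 (for α = 0.01, two-sided)
z_β = 0.553 (for power = 0.71)
d = 0.51

n = ((2.576 + 0.553) / 0.51)²
n = (6.135)²
n ≈ 37.64
Round up to the next whole number: n = 38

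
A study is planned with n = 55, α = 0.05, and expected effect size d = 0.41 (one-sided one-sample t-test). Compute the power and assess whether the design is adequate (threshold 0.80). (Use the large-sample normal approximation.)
Power ≈ 0.92; the study is adequately powered (power ≥ 0.80)

Power calculation (one-sample t-test, normal approximation):
z_β = d · √n - z_α
z_β = 0.41 · √55 - 1.645
z_β = 0.41 · 7.416 - 1.645
z_β = 1.396

Power = Φ(z_β) = Φ(1.396) ≈ 0.919

Effect size d = 0.41 is small by Cohen's convention (0.2/0.5/0.8).

Threshold: power ≥ 0.80 is conventionally adequate.
Power ≈ 0.92 → the study is adequately powered (power ≥ 0.80).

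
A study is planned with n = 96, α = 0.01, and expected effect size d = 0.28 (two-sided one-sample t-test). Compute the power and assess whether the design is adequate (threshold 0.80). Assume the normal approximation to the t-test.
Power ≈ 0.57; the study is underpowered (power < 0.80)

Power calculation (one-sample t-test, normal approximation):
z_β = d · √n - z_{α/2}
z_β = 0.28 · √96 - 2.576
z_β = 0.28 · 9.798 - 2.576
z_β = 0.168

Power = Φ(z_β) = Φ(0.168) ≈ 0.567

Effect size d = 0.28 is small by Cohen's convention (0.2/0.5/0.8).

Threshold: power ≥ 0.80 is conventionally adequate.
Power ≈ 0.57 → the study is underpowered (power < 0.80).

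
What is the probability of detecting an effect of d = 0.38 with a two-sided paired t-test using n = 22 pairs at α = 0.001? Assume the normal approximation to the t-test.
Power ≈ 0.07

Power calculation (paired t-test, normal approximation):
z_β = d · √n - z_{α/2}
z_β = 0.38 · √22 - 3.291
z_β = 0.38 · 4.690 - 3.291
z_β = -1.508

Power = Φ(z_β) = Φ(-1.508) ≈ 0.066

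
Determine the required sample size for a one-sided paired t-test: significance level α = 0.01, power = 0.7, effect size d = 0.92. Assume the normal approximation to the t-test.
n = 10 pairs

Sample size formula (paired t-test, normal approximation):
n = ((z_α + z_β) / d)²

z_α = 2.326 (for α = 0.01, one-sided)
z_β = 0.524 (for power = 0.7)
d = 0.92

n = ((2.326 + 0.524) / 0.92)²
n = (3.098)²
n ≈ 9.60
Round up to the next whole number: n = 10 pairs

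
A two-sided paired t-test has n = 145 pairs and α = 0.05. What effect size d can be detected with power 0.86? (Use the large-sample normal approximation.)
d ≈ 0.25

Minimum detectable effect (paired t-test, normal approximation):
d = (z_{α/2} + z_β) / √n
d = (1.960 + 1.080) / √145
d = 3.040 / 12.042
d ≈ 0.25

By Cohen's convention (0.2 small / 0.5 medium / 0.8 large): small effect.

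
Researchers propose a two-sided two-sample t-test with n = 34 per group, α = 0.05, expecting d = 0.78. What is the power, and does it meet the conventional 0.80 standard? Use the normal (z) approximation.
Power ≈ 0.90; the study is adequately powered (power ≥ 0.80)

Power calculation (two-sample t-test, normal approximation):
z_β = d · √(n/2) - z_{α/2}
z_β = 0.78 · √(34/2) - 1.960
z_β = 0.78 · 4.123 - 1.960
z_β = 1.256

Power = Φ(z_β) = Φ(1.256) ≈ 0.895

Effect size d = 0.78 is medium by Cohen's convention (0.2/0.5/0.8).

Threshold: power ≥ 0.80 is conventionally adequate.
Power ≈ 0.90 → the study is adequately powered (power ≥ 0.80).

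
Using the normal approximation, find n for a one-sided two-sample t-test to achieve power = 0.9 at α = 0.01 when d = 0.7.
n = 54 per group

Sample size formula (two-sample t-test, normal approximation):
n = 2 · ((z_α + z_β) / d)²

z_α = 2.326 (for α = 0.01, one-sided)
z_β = 1.282 (for power = 0.9)
d = 0.7

n = 2 · ((2.326 + 1.282) / 0.7)²
n = 2 · (5.154)²
n ≈ 53.13
Round up to the next whole number: n = 54 per group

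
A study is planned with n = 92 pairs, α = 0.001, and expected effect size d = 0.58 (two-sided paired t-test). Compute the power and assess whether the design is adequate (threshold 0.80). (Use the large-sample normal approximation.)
Power ≈ 0.99; the study is adequately powered (power ≥ 0.80)

Power calculation (paired t-test, normal approximation):
z_β = d · √n - z_{α/2}
z_β = 0.58 · √92 - 3.291
z_β = 0.58 · 9.592 - 3.291
z_β = 2.273

Power = Φ(z_β) = Φ(2.273) ≈ 0.988

Effect size d = 0.58 is medium by Cohen's convention (0.2/0.5/0.8).

Threshold: power ≥ 0.80 is conventionally adequate.
Power ≈ 0.99 → the study is adequately powered (power ≥ 0.80).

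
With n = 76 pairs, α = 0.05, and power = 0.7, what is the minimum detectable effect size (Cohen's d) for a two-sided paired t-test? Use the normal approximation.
d ≈ 0.28

Minimum detectable effect (paired t-test, normal approximation):
d = (z_{α/2} + z_β) / √n
d = (1.960 + 0.524) / √76
d = 2.484 / 8.718
d ≈ 0.28

By Cohen's convention (0.2 small / 0.5 medium / 0.8 large): small effect.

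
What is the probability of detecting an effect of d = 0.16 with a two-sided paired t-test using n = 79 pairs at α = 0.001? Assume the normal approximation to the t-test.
Power ≈ 0.03

Power calculation (paired t-test, normal approximation):
z_β = d · √n - z_{α/2}
z_β = 0.16 · √79 - 3.291
z_β = 0.16 · 8.888 - 3.291
z_β = -1.868

Power = Φ(z_β) = Φ(-1.868) ≈ 0.031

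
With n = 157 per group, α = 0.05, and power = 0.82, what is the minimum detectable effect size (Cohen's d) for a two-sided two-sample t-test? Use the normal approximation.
d ≈ 0.32

Minimum detectable effect (two-sample t-test, normal approximation):
d = (z_{α/2} + z_β) / √(n/2)
d = (1.960 + 0.915) / √(157/2)
d = 2.875 / 8.860
d ≈ 0.32

By Cohen's convention (0.2 small / 0.5 medium / 0.8 large): small effect.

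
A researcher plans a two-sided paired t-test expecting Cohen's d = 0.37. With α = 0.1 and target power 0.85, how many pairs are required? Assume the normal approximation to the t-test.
n = 53 pairs

Sample size formula (paired t-test, normal approximation):
n = ((z_{α/2} + z_β) / d)²

z_{α/2} = 1.645 (for α = 0.1, two-sided)
z_β = 1.036 (for power = 0.85)
d = 0.37

n = ((1.645 + 1.036) / 0.37)²
n = (7.246)²
n ≈ 52.50
Round up to the next whole number: n = 53 pairs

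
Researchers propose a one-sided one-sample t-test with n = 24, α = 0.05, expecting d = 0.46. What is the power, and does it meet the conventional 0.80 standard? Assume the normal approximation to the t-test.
Power ≈ 0.73; the study is underpowered (power < 0.80)

Power calculation (one-sample t-test, normal approximation):
z_β = d · √n - z_α
z_β = 0.46 · √24 - 1.645
z_β = 0.46 · 4.899 - 1.645
z_β = 0.609

Power = Φ(z_β) = Φ(0.609) ≈ 0.729

Effect size d = 0.46 is small by Cohen's convention (0.2/0.5/0.8).

Threshold: power ≥ 0.80 is conventionally adequate.
Power ≈ 0.73 → the study is underpowered (power < 0.80).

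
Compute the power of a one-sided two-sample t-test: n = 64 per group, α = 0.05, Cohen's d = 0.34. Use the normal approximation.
Power ≈ 0.61

Power calculation (two-sample t-test, normal approximation):
z_β = d · √(n/2) - z_α
z_β = 0.34 · √(64/2) - 1.645
z_β = 0.34 · 5.657 - 1.645
z_β = 0.278

Power = Φ(z_β) = Φ(0.278) ≈ 0.610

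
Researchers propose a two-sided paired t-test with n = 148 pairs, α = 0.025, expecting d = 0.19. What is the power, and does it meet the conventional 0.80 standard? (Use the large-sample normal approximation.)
Power ≈ 0.53; the study is underpowered (power < 0.80)

Power calculation (paired t-test, normal approximation):
z_β = d · √n - z_{α/2}
z_β = 0.19 · √148 - 2.241
z_β = 0.19 · 12.166 - 2.241
z_β = 0.070

Power = Φ(z_β) = Φ(0.070) ≈ 0.528

Effect size d = 0.19 is very small by Cohen's convention (0.2/0.5/0.8).

Threshold: power ≥ 0.80 is conventionally adequate.
Power ≈ 0.53 → the study is underpowered (power < 0.80).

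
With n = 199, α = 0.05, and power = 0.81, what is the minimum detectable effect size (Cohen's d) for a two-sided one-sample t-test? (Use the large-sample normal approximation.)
d ≈ 0.20

Minimum detectable effect (one-sample t-test, normal approximation):
d = (z_{α/2} + z_β) / √n
d = (1.960 + 0.878) / √199
d = 2.838 / 14.107
d ≈ 0.20

By Cohen's convention (0.2 small / 0.5 medium / 0.8 large): small effect.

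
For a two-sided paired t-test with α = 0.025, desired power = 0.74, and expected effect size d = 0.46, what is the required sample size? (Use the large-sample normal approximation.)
n = 40 pairs

Sample size formula (paired t-test, normal approximation):
n = ((z_{α/2} + z_β) / d)²

z_{α/2} = 2.241 (for α = 0.025, two-sided)
z_β = 0.643 (for power = 0.74)
d = 0.46

n = ((2.241 + 0.643) / 0.46)²
n = (6.270)²
n ≈ 39.31
Round up to the next whole number: n = 40 pairs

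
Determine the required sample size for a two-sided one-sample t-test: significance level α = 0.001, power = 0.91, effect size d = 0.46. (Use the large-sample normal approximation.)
n = 102

Sample size formula (one-sample t-test, normal approximation):
n = ((z_{α/2} + z_β) / d)²

z_{α/2} = 3.291 (for α = 0.001, two-sided)
z_β = 1.341 (for power = 0.91)
d = 0.46

n = ((3.291 + 1.341) / 0.46)²
n = (10.070)²
n ≈ 101.40
Round up to the next whole number: n = 102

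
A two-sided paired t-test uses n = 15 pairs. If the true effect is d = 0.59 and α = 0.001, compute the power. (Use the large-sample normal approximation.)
Power ≈ 0.16

Power calculation (paired t-test, normal approximation):
z_β = d · √n - z_{α/2}
z_β = 0.59 · √15 - 3.291
z_β = 0.59 · 3.873 - 3.291
z_β = -1.005

Power = Φ(z_β) = Φ(-1.005) ≈ 0.157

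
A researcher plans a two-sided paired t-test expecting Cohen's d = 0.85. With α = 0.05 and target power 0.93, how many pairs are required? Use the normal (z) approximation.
n = 17 pairs

Sample size formula (paired t-test, normal approximation):
n = ((z_{α/2} + z_β) / d)²

z_{α/2} = 1.960 (for α = 0.05, two-sided)
z_β = 1.476 (for power = 0.93)
d = 0.85

n = ((1.960 + 1.476) / 0.85)²
n = (4.042)²
n ≈ 16.34
Round up to the next whole number: n = 17 pairs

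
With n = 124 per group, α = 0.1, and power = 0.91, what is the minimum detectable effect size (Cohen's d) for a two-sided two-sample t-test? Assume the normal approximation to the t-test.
d ≈ 0.38

Minimum detectable effect (two-sample t-test, normal approximation):
d = (z_{α/2} + z_β) / √(n/2)
d = (1.645 + 1.341) / √(124/2)
d = 2.986 / 7.874
d ≈ 0.38

By Cohen's convention (0.2 small / 0.5 medium / 0.8 large): small effect.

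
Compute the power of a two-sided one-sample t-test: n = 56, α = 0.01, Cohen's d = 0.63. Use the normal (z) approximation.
Power ≈ 0.98

Power calculation (one-sample t-test, normal approximation):
z_β = d · √n - z_{α/2}
z_β = 0.63 · √56 - 2.576
z_β = 0.63 · 7.483 - 2.576
z_β = 2.139

Power = Φ(z_β) = Φ(2.139) ≈ 0.984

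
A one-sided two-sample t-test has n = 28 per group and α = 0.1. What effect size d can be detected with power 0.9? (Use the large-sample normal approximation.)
d ≈ 0.69

Minimum detectable effect (two-sample t-test, normal approximation):
d = (z_α + z_β) / √(n/2)
d = (1.282 + 1.282) / √(28/2)
d = 2.563 / 3.742
d ≈ 0.69

By Cohen's convention (0.2 small / 0.5 medium / 0.8 large): medium effect.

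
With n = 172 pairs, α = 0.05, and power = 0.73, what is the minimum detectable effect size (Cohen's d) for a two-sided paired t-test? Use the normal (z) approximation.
d ≈ 0.20

Minimum detectable effect (paired t-test, normal approximation):
d = (z_{α/2} + z_β) / √n
d = (1.960 + 0.613) / √172
d = 2.573 / 13.115
d ≈ 0.20

By Cohen's convention (0.2 small / 0.5 medium / 0.8 large): small effect.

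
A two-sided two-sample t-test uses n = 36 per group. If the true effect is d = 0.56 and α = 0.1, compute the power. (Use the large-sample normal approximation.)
Power ≈ 0.77

Power calculation (two-sample t-test, normal approximation):
z_β = d · √(n/2) - z_{α/2}
z_β = 0.56 · √(36/2) - 1.645
z_β = 0.56 · 4.243 - 1.645
z_β = 0.731

Power = Φ(z_β) = Φ(0.731) ≈ 0.768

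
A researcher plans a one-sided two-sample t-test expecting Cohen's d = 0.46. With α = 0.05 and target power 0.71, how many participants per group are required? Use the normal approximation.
n = 46 per group

Sample size formula (two-sample t-test, normal approximation):
n = 2 · ((z_α + z_β) / d)²

z_α = 1.645 (for α = 0.05, one-sided)
z_β = 0.553 (for power = 0.71)
d = 0.46

n = 2 · ((1.645 + 0.553) / 0.46)²
n = 2 · (4.778)²
n ≈ 45.66
Round up to the next whole number: n = 46 per group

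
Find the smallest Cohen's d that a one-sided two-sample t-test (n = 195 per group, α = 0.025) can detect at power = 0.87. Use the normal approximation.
d ≈ 0.31

Minimum detectable effect (two-sample t-test, normal approximation):
d = (z_α + z_β) / √(n/2)
d = (1.960 + 1.126) / √(195/2)
d = 3.086 / 9.874
d ≈ 0.31

By Cohen's convention (0.2 small / 0.5 medium / 0.8 large): small effect.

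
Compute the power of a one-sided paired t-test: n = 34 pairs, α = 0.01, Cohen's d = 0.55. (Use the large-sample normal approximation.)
Power ≈ 0.81

Power calculation (paired t-test, normal approximation):
z_β = d · √n - z_α
z_β = 0.55 · √34 - 2.326
z_β = 0.55 · 5.831 - 2.326
z_β = 0.881

Power = Φ(z_β) = Φ(0.881) ≈ 0.811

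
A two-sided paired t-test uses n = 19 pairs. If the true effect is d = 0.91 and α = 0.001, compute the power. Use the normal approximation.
Power ≈ 0.75

Power calculation (paired t-test, normal approximation):
z_β = d · √n - z_{α/2}
z_β = 0.91 · √19 - 3.291
z_β = 0.91 · 4.359 - 3.291
z_β = 0.676

Power = Φ(z_β) = Φ(0.676) ≈ 0.751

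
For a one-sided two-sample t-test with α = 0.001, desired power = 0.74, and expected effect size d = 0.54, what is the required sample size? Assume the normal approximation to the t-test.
n = 96 per group

Sample size formula (two-sample t-test, normal approximation):
n = 2 · ((z_α + z_β) / d)²

z_α = 3.090 (for α = 0.001, one-sided)
z_β = 0.643 (for power = 0.74)
d = 0.54

n = 2 · ((3.090 + 0.643) / 0.54)²
n = 2 · (6.913)²
n ≈ 95.58
Round up to the next whole number: n = 96 per group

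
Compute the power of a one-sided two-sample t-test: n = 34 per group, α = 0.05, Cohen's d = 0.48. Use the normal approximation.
Power ≈ 0.63

Power calculation (two-sample t-test, normal approximation):
z_β = d · √(n/2) - z_α
z_β = 0.48 · √(34/2) - 1.645
z_β = 0.48 · 4.123 - 1.645
z_β = 0.334

Power = Φ(z_β) = Φ(0.334) ≈ 0.631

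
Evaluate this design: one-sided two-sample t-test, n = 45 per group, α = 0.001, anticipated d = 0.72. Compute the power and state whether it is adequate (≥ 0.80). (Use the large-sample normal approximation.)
Power ≈ 0.63; the study is underpowered (power < 0.80)

Power calculation (two-sample t-test, normal approximation):
z_β = d · √(n/2) - z_α
z_β = 0.72 · √(45/2) - 3.090
z_β = 0.72 · 4.743 - 3.090
z_β = 0.325

Power = Φ(z_β) = Φ(0.325) ≈ 0.627

Effect size d = 0.72 is medium by Cohen's convention (0.2/0.5/0.8).

Threshold: power ≥ 0.80 is conventionally adequate.
Power ≈ 0.63 → the study is underpowered (power < 0.80).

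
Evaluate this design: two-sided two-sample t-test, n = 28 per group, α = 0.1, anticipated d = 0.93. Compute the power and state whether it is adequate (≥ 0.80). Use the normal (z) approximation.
Power ≈ 0.97; the study is adequately powered (power ≥ 0.80)

Power calculation (two-sample t-test, normal approximation):
z_β = d · √(n/2) - z_{α/2}
z_β = 0.93 · √(28/2) - 1.645
z_β = 0.93 · 3.742 - 1.645
z_β = 1.835

Power = Φ(z_β) = Φ(1.835) ≈ 0.967

Effect size d = 0.93 is large by Cohen's convention (0.2/0.5/0.8).

Threshold: power ≥ 0.80 is conventionally adequate.
Power ≈ 0.97 → the study is adequately powered (power ≥ 0.80).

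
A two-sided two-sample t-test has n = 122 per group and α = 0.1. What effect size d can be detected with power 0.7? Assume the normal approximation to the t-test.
d ≈ 0.28

Minimum detectable effect (two-sample t-test, normal approximation):
d = (z_{α/2} + z_β) / √(n/2)
d = (1.645 + 0.524) / √(122/2)
d = 2.169 / 7.810
d ≈ 0.28

By Cohen's convention (0.2 small / 0.5 medium / 0.8 large): small effect.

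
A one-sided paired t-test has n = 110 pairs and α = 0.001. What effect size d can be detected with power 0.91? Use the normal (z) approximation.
d ≈ 0.42

Minimum detectable effect (paired t-test, normal approximation):
d = (z_α + z_β) / √n
d = (3.090 + 1.341) / √110
d = 4.431 / 10.488
d ≈ 0.42

By Cohen's convention (0.2 small / 0.5 medium / 0.8 large): small effect.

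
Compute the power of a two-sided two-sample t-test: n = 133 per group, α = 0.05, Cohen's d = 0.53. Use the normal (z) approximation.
Power ≈ 0.99

Power calculation (two-sample t-test, normal approximation):
z_β = d · √(n/2) - z_{α/2}
z_β = 0.53 · √(133/2) - 1.960
z_β = 0.53 · 8.155 - 1.960
z_β = 2.362

Power = Φ(z_β) = Φ(2.362) ≈ 0.991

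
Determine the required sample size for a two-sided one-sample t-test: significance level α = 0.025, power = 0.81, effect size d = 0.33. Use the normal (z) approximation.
n = 90

Sample size formula (one-sample t-test, normal approximation):
n = ((z_{α/2} + z_β) / d)²

z_{α/2} = 2.241 (for α = 0.025, two-sided)
z_β = 0.878 (for power = 0.81)
d = 0.33

n = ((2.241 + 0.878) / 0.33)²
n = (9.452)²
n ≈ 89.34
Round up to the next whole number: n = 90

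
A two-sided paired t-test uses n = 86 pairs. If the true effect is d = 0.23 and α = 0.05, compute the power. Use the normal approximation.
Power ≈ 0.57

Power calculation (paired t-test, normal approximation):
z_β = d · √n - z_{α/2}
z_β = 0.23 · √86 - 1.960
z_β = 0.23 · 9.274 - 1.960
z_β = 0.173

Power = Φ(z_β) = Φ(0.173) ≈ 0.569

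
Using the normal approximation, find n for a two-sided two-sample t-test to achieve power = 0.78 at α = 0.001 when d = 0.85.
n = 46 per group

Sample size formula (two-sample t-test, normal approximation):
n = 2 · ((z_{α/2} + z_β) / d)²

z_{α/2} = 3.291 (for α = 0.001, two-sided)
z_β = 0.772 (for power = 0.78)
d = 0.85

n = 2 · ((3.291 + 0.772) / 0.85)²
n = 2 · (4.780)²
n ≈ 45.70
Round up to the next whole number: n = 46 per group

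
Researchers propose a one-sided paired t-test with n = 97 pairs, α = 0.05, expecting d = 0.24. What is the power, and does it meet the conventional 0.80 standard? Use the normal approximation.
Power ≈ 0.76; the study is underpowered (power < 0.80)

Power calculation (paired t-test, normal approximation):
z_β = d · √n - z_α
z_β = 0.24 · √97 - 1.645
z_β = 0.24 · 9.849 - 1.645
z_β = 0.719

Power = Φ(z_β) = Φ(0.719) ≈ 0.764

Effect size d = 0.24 is small by Cohen's convention (0.2/0.5/0.8).

Threshold: power ≥ 0.80 is conventionally adequate.
Power ≈ 0.76 → the study is underpowered (power < 0.80).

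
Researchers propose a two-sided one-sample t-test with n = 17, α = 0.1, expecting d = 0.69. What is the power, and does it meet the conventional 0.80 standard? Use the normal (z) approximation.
Power ≈ 0.88; the study is adequately powered (power ≥ 0.80)

Power calculation (one-sample t-test, normal approximation):
z_β = d · √n - z_{α/2}
z_β = 0.69 · √17 - 1.645
z_β = 0.69 · 4.123 - 1.645
z_β = 1.200

Power = Φ(z_β) = Φ(1.200) ≈ 0.885

Effect size d = 0.69 is medium by Cohen's convention (0.2/0.5/0.8).

Threshold: power ≥ 0.80 is conventionally adequate.
Power ≈ 0.88 → the study is adequately powered (power ≥ 0.80).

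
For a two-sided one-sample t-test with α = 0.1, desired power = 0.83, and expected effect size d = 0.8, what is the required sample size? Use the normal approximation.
n = 11

Sample size formula (one-sample t-test, normal approximation):
n = ((z_{α/2} + z_β) / d)²

z_{α/2} = 1.645 (for α = 0.1, two-sided)
z_β = 0.954 (for power = 0.83)
d = 0.8

n = ((1.645 + 0.954) / 0.8)²
n = (3.249)²
n ≈ 10.56
Round up to the next whole number: n = 11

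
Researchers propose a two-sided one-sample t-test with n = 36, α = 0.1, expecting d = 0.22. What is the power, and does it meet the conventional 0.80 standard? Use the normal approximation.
Power ≈ 0.37; the study is underpowered (power < 0.80)

Power calculation (one-sample t-test, normal approximation):
z_β = d · √n - z_{α/2}
z_β = 0.22 · √36 - 1.645
z_β = 0.22 · 6.000 - 1.645
z_β = -0.325

Power = Φ(z_β) = Φ(-0.325) ≈ 0.373

Effect size d = 0.22 is small by Cohen's convention (0.2/0.5/0.8).

Threshold: power ≥ 0.80 is conventionally adequate.
Power ≈ 0.37 → the study is underpowered (power < 0.80).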